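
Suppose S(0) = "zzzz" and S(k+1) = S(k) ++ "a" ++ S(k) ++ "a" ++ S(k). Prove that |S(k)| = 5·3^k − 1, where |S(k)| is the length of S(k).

Base case: |S(0)| = 4, and 5·3^0 − 1 = 4.
Assume |S(m)| = 5·3^m − 1.
Then |S(m+1)| = 3|S(m)| + 2 = 3(5·3^m − 1) + 2 = 5·3^{m+1} − 3 + 2 = 5·3^{m+1} − 1.
Hence |S(k)| = 5·3^k − 1 for every k ≥ 0, by induction.

|S(k)| = 5·3^k − 1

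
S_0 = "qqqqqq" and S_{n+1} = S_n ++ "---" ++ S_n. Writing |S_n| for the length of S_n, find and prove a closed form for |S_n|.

Claim: |S_n| = 9·2^n − 3.

Base case: |S_0| = 6, and 9·2^0 − 3 = 6.
Assume |S_m| = 9·2^m − 3.
Then |S_{m+1}| = |S_m| + 3 + |S_m| = 2|S_m| + 3 = 2(9·2^m − 3) + 3 = 9·2^{m+1} − 6 + 3 = 9·2^{m+1} − 3.
By induction, |S_n| = 9·2^n − 3 for all n ≥ 0.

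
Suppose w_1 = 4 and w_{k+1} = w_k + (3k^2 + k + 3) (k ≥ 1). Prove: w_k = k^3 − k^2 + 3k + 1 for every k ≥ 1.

Base case: w_1 = 4, and 1^3 − 1^2 + 3·1 + 1 = 4.
Assume w_r = r^3 − r^2 + 3r + 1.
Then w_{r+1} = w_r + (3r^2 + r + 3) = (r^3 − r^2 + 3r + 1) + (3r^2 + r + 3) = r^3 + 2r^2 + 4r + 4,
and (r+1)^3 − (r+1)^2 + 3·(r+1) + 1 = r^3 + 2r^2 + 4r + 4.
By induction, w_k = k^3 − k^2 + 3k + 1 for all k ≥ 1.

w_k = k^3 − k^2 + 3k + 1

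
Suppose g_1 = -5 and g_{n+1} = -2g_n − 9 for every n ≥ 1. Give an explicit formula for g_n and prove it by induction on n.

Claim: g_n = (-2)^n − 3.

Base case: g_1 = -5, and (-2)^1 − 3 = -2 − 3 = -5.
Assume g_r = (-2)^r − 3 for some r ≥ 1.
Then g_{r+1} = -2g_r − 9 = -2·((-2)^r − 3) − 9 = -2·(-2)^r + 6 − 9 = (-2)^{r+1} − 3.
Hence g_n = (-2)^n − 3 for every n ≥ 1, by induction.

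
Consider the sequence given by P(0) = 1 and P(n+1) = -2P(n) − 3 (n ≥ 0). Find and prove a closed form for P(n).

Claim: P(n) = 2·(-2)^n − 1.

Base case: P(0) = 1, and 2·(-2)^0 − 1 = 2 − 1 = 1.
Assume P(k) = 2·(-2)^k − 1 for some k ≥ 0.
Then P(k+1) = -2P(k) − 3 = -2·(2·(-2)^k − 1) − 3 = -4·(-2)^k + 2 − 3 = 2·(-2)^{k+1} − 1.
By induction, P(n) = 2·(-2)^n − 1 for all n ≥ 0.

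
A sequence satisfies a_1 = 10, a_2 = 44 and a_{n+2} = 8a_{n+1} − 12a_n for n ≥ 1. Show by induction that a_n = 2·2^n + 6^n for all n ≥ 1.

Base cases: a_1 = 10 and 2·2^1 + 6^1 = 10; a_2 = 44 and 2·2^2 + 6^2 = 44.
Assume a_j = 2·2^j + 6^j for all 1 ≤ j ≤ r, where r ≥ 2.
Then a_{r+1} = 8a_r − 12a_{r−1} = 8·(2·2^r + 6^r) − 12·(2·2^{r−1} + 6^{r−1}) = 2·(8·2 − 12)2^{r−1} + (8·6 − 12)6^{r−1} = 8·2^{r−1} + 36·6^{r−1} = 2·2^{r+1} + 6^{r+1}.
So the formula holds for r+1, and by strong induction a_n = 2·2^n + 6^n for all n ≥ 1.

a_n = 2·2^n + 6^n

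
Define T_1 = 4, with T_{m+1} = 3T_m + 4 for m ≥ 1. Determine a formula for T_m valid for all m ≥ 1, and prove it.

Claim: T_m = 2·3^m − 2.

Base case: T_1 = 4, and 2·3^1 − 2 = 6 − 2 = 4.
Assume T_k = 2·3^k − 2 for some k ≥ 1.
Then T_{k+1} = 3T_k + 4 = 3·(2·3^k − 2) + 4 = 6·3^k − 6 + 4 = 2·3^{k+1} − 2.
This completes the inductive step, so T_m = 2·3^m − 2 for all m ≥ 1.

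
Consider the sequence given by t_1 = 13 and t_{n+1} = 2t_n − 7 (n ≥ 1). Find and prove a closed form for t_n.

Claim: t_n = 3·2^n + 7.

Base case: t_1 = 13, and 3·2^1 + 7 = 6 + 7 = 13.
Assume t_j = 3·2^j + 7 for some j ≥ 1.
Then t_{j+1} = 2t_j − 7 = 2·(3·2^j + 7) − 7 = 6·2^j + 14 − 7 = 3·2^{j+1} + 7.
This completes the inductive step, so t_n = 3·2^n + 7 for all n ≥ 1.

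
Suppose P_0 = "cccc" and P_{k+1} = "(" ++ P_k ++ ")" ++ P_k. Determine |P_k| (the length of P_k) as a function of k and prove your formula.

Claim: |P_k| = 6·2^k − 2.

Base case: |P_0| = 4, and 6·2^0 − 2 = 4.
Assume |P_m| = 6·2^m − 2.
Then |P_{m+1}| = 1 + |P_m| + 1 + |P_m| = 2|P_m| + 2 = 2(6·2^m − 2) + 2 = 6·2^{m+1} − 4 + 2 = 6·2^{m+1} − 2.
By induction, |P_k| = 6·2^k − 2 for all k ≥ 0.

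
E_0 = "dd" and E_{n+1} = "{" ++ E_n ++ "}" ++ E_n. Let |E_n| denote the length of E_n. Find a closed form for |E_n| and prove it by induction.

Claim: |E_n| = 2^{n+2} − 2.

Base case: |E_0| = 2, and 2^{0+2} − 2 = 2.
Assume |E_j| = 2^{j+2} − 2.
Then |E_{j+1}| = 1 + |E_j| + 1 + |E_j| = 2|E_j| + 2 = 2(2^{j+2} − 2) + 2 = 2^{j+3} − 4 + 2 = 2^{j+3} − 2.
Hence |E_n| = 2^{n+2} − 2 for every n ≥ 0, by induction.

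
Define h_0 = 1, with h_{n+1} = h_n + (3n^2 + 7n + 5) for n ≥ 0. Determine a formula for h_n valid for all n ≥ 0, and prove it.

Claim: h_n = n^3 + 2n^2 + 2n + 1.

Base case: h_0 = 1, and 0^3 + 2·0^2 + 2·0 + 1 = 1.
Assume h_k = k^3 + 2k^2 + 2k + 1.
Then h_{k+1} = h_k + (3k^2 + 7k + 5) = (k^3 + 2k^2 + 2k + 1) + (3k^2 + 7k + 5) = k^3 + 5k^2 + 9k + 6,
and (k+1)^3 + 2·(k+1)^2 + 2·(k+1) + 1 = k^3 + 5k^2 + 9k + 6.
Hence h_n = n^3 + 2n^2 + 2n + 1 for every n ≥ 0, by induction.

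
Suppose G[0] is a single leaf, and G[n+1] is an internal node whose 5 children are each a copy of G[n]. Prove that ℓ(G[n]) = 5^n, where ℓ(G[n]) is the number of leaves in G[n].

Base case: ℓ(G[0]) = 1, and 5^0 = 1.
Assume ℓ(G[m]) = 5^m.
Then ℓ(G[m+1]) = 5·ℓ(G[m]) = 5·5^m = 5^{m+1}.
So the formula holds for m+1, and by induction ℓ(G[n]) = 5^n for all n ≥ 0.

ℓ(G[n]) = 5^n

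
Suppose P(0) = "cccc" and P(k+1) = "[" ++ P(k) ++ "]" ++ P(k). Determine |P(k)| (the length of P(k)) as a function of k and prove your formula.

Claim: |P(k)| = 6·2^k − 2.

Base case: |P(0)| = 4, and 6·2^0 − 2 = 4.
Assume |P(r)| = 6·2^r − 2.
Then |P(r+1)| = 1 + |P(r)| + 1 + |P(r)| = 2|P(r)| + 2 = 2(6·2^r − 2) + 2 = 6·2^{r+1} − 4 + 2 = 6·2^{r+1} − 2.
This completes the inductive step, so |P(k)| = 6·2^k − 2 for all k ≥ 0.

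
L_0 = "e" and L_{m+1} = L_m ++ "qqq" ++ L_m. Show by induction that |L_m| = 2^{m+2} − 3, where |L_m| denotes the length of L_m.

Base case: |L_0| = 1, and 2^{0+2} − 3 = 1.
Assume |L_r| = 2^{r+2} − 3.
Then |L_{r+1}| = |L_r| + 3 + |L_r| = 2|L_r| + 3 = 2(2^{r+2} − 3) + 3 = 2^{r+3} − 6 + 3 = 2^{r+3} − 3.
So the formula holds for r+1, and by induction |L_m| = 2^{m+2} − 3 for all m ≥ 0.

|L_m| = 2^{m+2} − 3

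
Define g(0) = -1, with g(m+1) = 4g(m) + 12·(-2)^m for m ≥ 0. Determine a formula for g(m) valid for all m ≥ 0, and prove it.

Claim: g(m) = 4^m − 2·(-2)^m.

Base case: g(0) = -1, and 4^0 − 2·(-2)^0 = 1 − 2 = -1.
Assume g(k) = 4^k − 2·(-2)^k for some k ≥ 0.
Then g(k+1) = 4g(k) + 12·(-2)^k = 4·(4^k − 2·(-2)^k) + 12·(-2)^k = 4^{k+1} − 8·(-2)^k + 12·(-2)^k = 4^{k+1} + 4·(-2)^k = 4^{k+1} − 2·(-2)^{k+1}.
By induction, g(m) = 4^m − 2·(-2)^m for all m ≥ 0.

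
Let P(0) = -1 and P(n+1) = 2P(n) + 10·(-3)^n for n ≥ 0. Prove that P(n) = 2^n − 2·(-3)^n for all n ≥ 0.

Base case: P(0) = -1, and 2^0 − 2·(-3)^0 = 1 − 2 = -1.
Assume P(k) = 2^k − 2·(-3)^k for some k ≥ 0.
Then P(k+1) = 2P(k) + 10·(-3)^k = 2·(2^k − 2·(-3)^k) + 10·(-3)^k = 2^{k+1} − 4·(-3)^k + 10·(-3)^k = 2^{k+1} + 6·(-3)^k = 2^{k+1} − 2·(-3)^{k+1}.
By induction, P(n) = 2^n − 2·(-3)^n for all n ≥ 0.

P(n) = 2^n − 2·(-3)^n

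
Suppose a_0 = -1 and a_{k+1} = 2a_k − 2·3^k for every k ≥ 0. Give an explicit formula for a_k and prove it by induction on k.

Claim: a_k = 2^k − 2·3^k.

Base case: a_0 = -1, and 2^0 − 2·3^0 = 1 − 2 = -1.
Assume a_r = 2^r − 2·3^r for some r ≥ 0.
Then a_{r+1} = 2a_r − 2·3^r = 2·(2^r − 2·3^r) − 2·3^r = 2^{r+1} − 4·3^r − 2·3^r = 2^{r+1} − 6·3^r = 2^{r+1} − 2·3^{r+1}.
By induction, a_k = 2^k − 2·3^k for all k ≥ 0.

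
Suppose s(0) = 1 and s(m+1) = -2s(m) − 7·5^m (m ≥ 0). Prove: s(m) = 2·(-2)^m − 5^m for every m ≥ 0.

Base case: s(0) = 1, and 2·(-2)^0 − 5^0 = 2 − 1 = 1.
Assume s(r) = 2·(-2)^r − 5^r for some r ≥ 0.
Then s(r+1) = -2s(r) − 7·5^r = -2·(2·(-2)^r − 5^r) − 7·5^r = 2·(-2)^{r+1} + 2·5^r − 7·5^r = 2·(-2)^{r+1} − 5·5^r = 2·(-2)^{r+1} − 5^{r+1}.
So the formula holds for r+1, and by induction s(m) = 2·(-2)^m − 5^m for all m ≥ 0.

s(m) = 2·(-2)^m − 5^m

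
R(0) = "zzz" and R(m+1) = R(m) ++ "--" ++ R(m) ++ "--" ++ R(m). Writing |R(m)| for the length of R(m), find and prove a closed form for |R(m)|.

Claim: |R(m)| = 5·3^m − 2.

Base case: |R(0)| = 3, and 5·3^0 − 2 = 3.
Assume |R(j)| = 5·3^j − 2.
Then |R(j+1)| = 3|R(j)| + 4 = 3(5·3^j − 2) + 4 = 5·3^{j+1} − 6 + 4 = 5·3^{j+1} − 2.
By induction, |R(m)| = 5·3^m − 2 for all m ≥ 0.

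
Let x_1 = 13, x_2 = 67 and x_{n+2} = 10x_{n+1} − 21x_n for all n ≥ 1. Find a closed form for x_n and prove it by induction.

Claim: x_n = 2·3^n + 7^n.

Base cases: x_1 = 13 and 2·3^1 + 7^1 = 13; x_2 = 67 and 2·3^2 + 7^2 = 67.
Assume x_i = 2·3^i + 7^i for all 1 ≤ i ≤ j, where j ≥ 2.
Then x_{j+1} = 10x_j − 21x_{j−1} = 10·(2·3^j + 7^j) − 21·(2·3^{j−1} + 7^{j−1}) = 2·(10·3 − 21)3^{j−1} + (10·7 − 21)7^{j−1} = 18·3^{j−1} + 49·7^{j−1} = 2·3^{j+1} + 7^{j+1}.
So the formula holds for j+1, and by strong induction x_n = 2·3^n + 7^n for all n ≥ 1.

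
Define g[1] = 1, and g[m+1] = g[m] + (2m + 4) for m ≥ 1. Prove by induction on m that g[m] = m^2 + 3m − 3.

Base case: g[1] = 1, and 1^2 + 3·1 − 3 = 1.
Assume g[r] = r^2 + 3r − 3.
Then g[r+1] = g[r] + (2r + 4) = (r^2 + 3r − 3) + (2r + 4) = r^2 + 5r + 1,
and (r+1)^2 + 3·(r+1) − 3 = r^2 + 5r + 1.
Hence g[m] = m^2 + 3m − 3 for every m ≥ 1, by induction.

g[m] = m^2 + 3m − 3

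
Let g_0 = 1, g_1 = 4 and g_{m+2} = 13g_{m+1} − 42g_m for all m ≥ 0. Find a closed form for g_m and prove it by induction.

Claim: g_m = 3·6^m − 2·7^m.

Base cases: g_0 = 1 and 3·6^0 − 2·7^0 = 1; g_1 = 4 and 3·6^1 − 2·7^1 = 4.
Assume g_i = 3·6^i − 2·7^i for all 0 ≤ i ≤ j, where j ≥ 1.
Then g_{j+1} = 13g_j − 42g_{j−1} = 13·(3·6^j − 2·7^j) − 42·(3·6^{j−1} − 2·7^{j−1}) = 3·(13·6 − 42)6^{j−1} − 2·(13·7 − 42)7^{j−1} = 108·6^{j−1} − 98·7^{j−1} = 3·6^{j+1} − 2·7^{j+1}.
By strong induction, g_m = 3·6^m − 2·7^m for all m ≥ 0.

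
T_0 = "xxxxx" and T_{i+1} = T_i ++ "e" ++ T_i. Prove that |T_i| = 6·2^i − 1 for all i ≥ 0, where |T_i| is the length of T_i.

Base case: |T_0| = 5, and 6·2^0 − 1 = 5.
Assume |T_r| = 6·2^r − 1.
Then |T_{r+1}| = |T_r| + 1 + |T_r| = 2|T_r| + 1 = 2(6·2^r − 1) + 1 = 6·2^{r+1} − 2 + 1 = 6·2^{r+1} − 1.
This completes the inductive step, so |T_i| = 6·2^i − 1 for all i ≥ 0.

|T_i| = 6·2^i − 1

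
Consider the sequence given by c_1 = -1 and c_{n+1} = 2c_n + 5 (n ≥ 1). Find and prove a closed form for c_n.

Claim: c_n = 2^{n+1} − 5.

Base case: c_1 = -1, and 2^{1+1} − 5 = 4 − 5 = -1.
Assume c_k = 2^{k+1} − 5 for some k ≥ 1.
Then c_{k+1} = 2c_k + 5 = 2·(2^{k+1} − 5) + 5 = 2^{k+2} − 10 + 5 = 2^{k+2} − 5.
By induction, c_n = 2^{n+1} − 5 for all n ≥ 1.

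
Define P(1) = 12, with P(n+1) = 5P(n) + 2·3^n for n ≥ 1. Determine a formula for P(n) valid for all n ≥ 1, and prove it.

Claim: P(n) = 3·5^n − 3^n.

Base case: P(1) = 12, and 3·5^1 − 3^1 = 15 − 3 = 12.
Assume P(r) = 3·5^r − 3^r for some r ≥ 1.
Then P(r+1) = 5P(r) + 2·3^r = 5·(3·5^r − 3^r) + 2·3^r = 3·5^{r+1} − 5·3^r + 2·3^r = 3·5^{r+1} − 3·3^r = 3·5^{r+1} − 3^{r+1}.
Hence P(n) = 3·5^n − 3^n for every n ≥ 1, by induction.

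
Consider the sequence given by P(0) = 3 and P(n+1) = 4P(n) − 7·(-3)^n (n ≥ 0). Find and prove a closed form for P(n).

Claim: P(n) = 2·4^n + (-3)^n.

Base case: P(0) = 3, and 2·4^0 + (-3)^0 = 2 + 1 = 3.
Assume P(j) = 2·4^j + (-3)^j for some j ≥ 0.
Then P(j+1) = 4P(j) − 7·(-3)^j = 4·(2·4^j + (-3)^j) − 7·(-3)^j = 2·4^{j+1} + 4·(-3)^j − 7·(-3)^j = 2·4^{j+1} − 3·(-3)^j = 2·4^{j+1} + (-3)^{j+1}.
This completes the inductive step, so P(n) = 2·4^n + (-3)^n for all n ≥ 0.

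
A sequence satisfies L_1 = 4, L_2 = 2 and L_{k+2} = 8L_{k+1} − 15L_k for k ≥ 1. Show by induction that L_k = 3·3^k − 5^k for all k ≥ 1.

Base cases: L_1 = 4 and 3·3^1 − 5^1 = 4; L_2 = 2 and 3·3^2 − 5^2 = 2.
Assume L_j = 3·3^j − 5^j for all 1 ≤ j ≤ m, where m ≥ 2.
Then L_{m+1} = 8L_m − 15L_{m−1} = 8·(3·3^m − 5^m) − 15·(3·3^{m−1} − 5^{m−1}) = 3·(8·3 − 15)3^{m−1} − (8·5 − 15)5^{m−1} = 27·3^{m−1} − 25·5^{m−1} = 3·3^{m+1} − 5^{m+1}.
So the formula holds for m+1, and by strong induction L_k = 3·3^k − 5^k for all k ≥ 1.

L_k = 3·3^k − 5^k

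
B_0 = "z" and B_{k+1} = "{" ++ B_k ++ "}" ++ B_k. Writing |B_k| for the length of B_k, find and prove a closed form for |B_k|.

Claim: |B_k| = 3·2^k − 2.

Base case: |B_0| = 1, and 3·2^0 − 2 = 1.
Assume |B_j| = 3·2^j − 2.
Then |B_{j+1}| = 1 + |B_j| + 1 + |B_j| = 2|B_j| + 2 = 2(3·2^j − 2) + 2 = 3·2^{j+1} − 4 + 2 = 3·2^{j+1} − 2.
This completes the inductive step, so |B_k| = 3·2^k − 2 for all k ≥ 0.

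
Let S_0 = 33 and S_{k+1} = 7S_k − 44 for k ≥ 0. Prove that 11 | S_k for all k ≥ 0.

Base case: S_0 = 33 = 11·3, so 11 | S_0.
Assume 11 | S_r, so S_r = 11t for some integer t.
Then S_{r+1} = 7S_r − 44 = 7·(11t) − 44 = 11(7t − 4), so 11 | S_{r+1}.
This completes the inductive step, so 11 | S_k for all k ≥ 0.

11 | S_k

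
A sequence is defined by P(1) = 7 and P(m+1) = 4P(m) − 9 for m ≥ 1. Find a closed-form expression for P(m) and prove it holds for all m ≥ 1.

Claim: P(m) = 4^m + 3.

Base case: P(1) = 7, and 4^1 + 3 = 4 + 3 = 7.
Assume P(j) = 4^j + 3 for some j ≥ 1.
Then P(j+1) = 4P(j) − 9 = 4·(4^j + 3) − 9 = 4^{j+1} + 12 − 9 = 4^{j+1} + 3.
Hence P(m) = 4^m + 3 for every m ≥ 1, by induction.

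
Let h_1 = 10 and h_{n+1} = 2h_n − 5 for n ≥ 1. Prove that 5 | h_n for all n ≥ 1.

Base case: h_1 = 10 = 5·2, so 5 | h_1.
Assume 5 | h_r, so h_r = 5t for some integer t.
Then h_{r+1} = 2h_r − 5 = 2·(5t) − 5 = 5(2t − 1), so 5 | h_{r+1}.
By induction, 5 | h_n for all n ≥ 1.

5 | h_n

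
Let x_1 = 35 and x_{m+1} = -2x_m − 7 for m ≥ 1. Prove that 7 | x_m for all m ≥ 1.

Base case: x_1 = 35 = 7·5, so 7 | x_1.
Assume 7 | x_k, so x_k = 7t for some integer t.
Then x_{k+1} = -2x_k − 7 = -2·(7t) − 7 = 7(-2t − 1), so 7 | x_{k+1}.
By induction, 7 | x_m for all m ≥ 1.

7 | x_m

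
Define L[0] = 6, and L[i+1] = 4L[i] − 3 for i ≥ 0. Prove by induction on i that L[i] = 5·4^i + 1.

Base case: L[0] = 6, and 5·4^0 + 1 = 5 + 1 = 6.
Assume L[r] = 5·4^r + 1 for some r ≥ 0.
Then L[r+1] = 4L[r] − 3 = 4·(5·4^r + 1) − 3 = 20·4^r + 4 − 3 = 5·4^{r+1} + 1.
So the formula holds for r+1, and by induction L[i] = 5·4^i + 1 for all i ≥ 0.

L[i] = 5·4^i + 1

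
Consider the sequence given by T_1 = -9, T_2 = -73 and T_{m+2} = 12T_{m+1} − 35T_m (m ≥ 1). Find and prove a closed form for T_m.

Claim: T_m = 5^m − 2·7^m.

Base cases: T_1 = -9 and 5^1 − 2·7^1 = -9; T_2 = -73 and 5^2 − 2·7^2 = -73.
Assume T_j = 5^j − 2·7^j for all 1 ≤ j ≤ r, where r ≥ 2.
Then T_{r+1} = 12T_r − 35T_{r−1} = 12·(5^r − 2·7^r) − 35·(5^{r−1} − 2·7^{r−1}) = (12·5 − 35)5^{r−1} − 2·(12·7 − 35)7^{r−1} = 25·5^{r−1} − 98·7^{r−1} = 5^{r+1} − 2·7^{r+1}.
By strong induction, T_m = 5^m − 2·7^m for all m ≥ 1.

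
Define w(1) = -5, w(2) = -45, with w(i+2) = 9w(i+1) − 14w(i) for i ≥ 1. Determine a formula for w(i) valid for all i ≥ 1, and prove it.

Claim: w(i) = -7^i + 2^i.

Base cases: w(1) = -5 and -7^1 + 2^1 = -5; w(2) = -45 and -7^2 + 2^2 = -45.
Assume w(j) = -7^j + 2^j for all 1 ≤ j ≤ r, where r ≥ 2.
Then w(r+1) = 9w(r) − 14w(r−1) = 9·(-7^r + 2^r) − 14·(-7^{r−1} + 2^{r−1}) = -(9·7 − 14)7^{r−1} + (9·2 − 14)2^{r−1} = -49·7^{r−1} + 4·2^{r−1} = -7^{r+1} + 2^{r+1}.
By strong induction, w(i) = -7^i + 2^i for all i ≥ 1.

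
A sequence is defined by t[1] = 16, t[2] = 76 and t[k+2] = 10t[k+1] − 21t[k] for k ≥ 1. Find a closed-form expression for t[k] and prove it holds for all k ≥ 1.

Claim: t[k] = 3·3^k + 7^k.

Base cases: t[1] = 16 and 3·3^1 + 7^1 = 16; t[2] = 76 and 3·3^2 + 7^2 = 76.
Assume t[i] = 3·3^i + 7^i for all 1 ≤ i ≤ j, where j ≥ 2.
Then t[j+1] = 10t[j] − 21t[j−1] = 10·(3·3^j + 7^j) − 21·(3·3^{j−1} + 7^{j−1}) = 3·(10·3 − 21)3^{j−1} + (10·7 − 21)7^{j−1} = 27·3^{j−1} + 49·7^{j−1} = 3·3^{j+1} + 7^{j+1}.
This completes the inductive step, so t[k] = 3·3^k + 7^k for all k ≥ 1.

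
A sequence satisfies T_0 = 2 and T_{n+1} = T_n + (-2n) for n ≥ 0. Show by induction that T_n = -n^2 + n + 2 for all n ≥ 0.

Base case: T_0 = 2, and -0^2 + 0 + 2 = 2.
Assume T_r = -r^2 + r + 2.
Then T_{r+1} = T_r + (-2r) = (-r^2 + r + 2) + (-2r) = -r^2 − r + 2,
and -(r+1)^2 + (r+1) + 2 = -r^2 − r + 2.
This completes the inductive step, so T_n = -n^2 + n + 2 for all n ≥ 0.

T_n = -n^2 + n + 2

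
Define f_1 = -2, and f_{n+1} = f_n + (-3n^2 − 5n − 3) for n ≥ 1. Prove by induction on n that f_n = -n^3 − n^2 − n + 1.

Base case: f_1 = -2, and -1^3 − 1^2 − 1 + 1 = -2.
Assume f_m = -m^3 − m^2 − m + 1.
Then f_{m+1} = f_m + (-3m^2 − 5m − 3) = (-m^3 − m^2 − m + 1) + (-3m^2 − 5m − 3) = -m^3 − 4m^2 − 6m − 2,
and -(m+1)^3 − (m+1)^2 − (m+1) + 1 = -m^3 − 4m^2 − 6m − 2.
Hence f_n = -n^3 − n^2 − n + 1 for every n ≥ 1, by induction.

f_n = -n^3 − n^2 − n + 1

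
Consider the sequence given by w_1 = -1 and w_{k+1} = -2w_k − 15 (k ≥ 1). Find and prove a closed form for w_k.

Claim: w_k = -2·(-2)^k − 5.

Base case: w_1 = -1, and -2·(-2)^1 − 5 = 4 − 5 = -1.
Assume w_j = -2·(-2)^j − 5 for some j ≥ 1.
Then w_{j+1} = -2w_j − 15 = -2·(-2·(-2)^j − 5) − 15 = 4·(-2)^j + 10 − 15 = -2·(-2)^{j+1} − 5.
By induction, w_k = -2·(-2)^k − 5 for all k ≥ 1.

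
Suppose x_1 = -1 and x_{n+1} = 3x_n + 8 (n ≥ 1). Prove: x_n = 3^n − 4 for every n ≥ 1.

Base case: x_1 = -1, and 3^1 − 4 = 3 − 4 = -1.
Assume x_m = 3^m − 4 for some m ≥ 1.
Then x_{m+1} = 3x_m + 8 = 3·(3^m − 4) + 8 = 3^{m+1} − 12 + 8 = 3^{m+1} − 4.
This completes the inductive step, so x_n = 3^n − 4 for all n ≥ 1.

x_n = 3^n − 4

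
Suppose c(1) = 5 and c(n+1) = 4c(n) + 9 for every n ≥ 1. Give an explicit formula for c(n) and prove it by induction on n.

Claim: c(n) = 2·4^n − 3.

Base case: c(1) = 5, and 2·4^1 − 3 = 8 − 3 = 5.
Assume c(k) = 2·4^k − 3 for some k ≥ 1.
Then c(k+1) = 4c(k) + 9 = 4·(2·4^k − 3) + 9 = 8·4^k − 12 + 9 = 2·4^{k+1} − 3.
Hence c(n) = 2·4^n − 3 for every n ≥ 1, by induction.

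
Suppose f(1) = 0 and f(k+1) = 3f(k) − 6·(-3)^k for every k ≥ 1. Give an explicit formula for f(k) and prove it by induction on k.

Claim: f(k) = 3^k + (-3)^k.

Base case: f(1) = 0, and 3^1 + (-3)^1 = 3 − 3 = 0.
Assume f(r) = 3^r + (-3)^r for some r ≥ 1.
Then f(r+1) = 3f(r) − 6·(-3)^r = 3·(3^r + (-3)^r) − 6·(-3)^r = 3^{r+1} + 3·(-3)^r − 6·(-3)^r = 3^{r+1} − 3·(-3)^r = 3^{r+1} + (-3)^{r+1}.
So the formula holds for r+1, and by induction f(k) = 3^k + (-3)^k for all k ≥ 1.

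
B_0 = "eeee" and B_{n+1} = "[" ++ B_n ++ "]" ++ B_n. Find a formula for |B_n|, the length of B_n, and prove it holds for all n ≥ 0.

Claim: |B_n| = 6·2^n − 2.

Base case: |B_0| = 4, and 6·2^0 − 2 = 4.
Assume |B_r| = 6·2^r − 2.
Then |B_{r+1}| = 1 + |B_r| + 1 + |B_r| = 2|B_r| + 2 = 2(6·2^r − 2) + 2 = 6·2^{r+1} − 4 + 2 = 6·2^{r+1} − 2.
Hence |B_n| = 6·2^n − 2 for every n ≥ 0, by induction.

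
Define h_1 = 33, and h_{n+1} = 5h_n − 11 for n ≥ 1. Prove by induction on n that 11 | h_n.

Base case: h_1 = 33 = 11·3, so 11 | h_1.
Assume 11 | h_j, so h_j = 11t for some integer t.
Then h_{j+1} = 5h_j − 11 = 5·(11t) − 11 = 11(5t − 1), so 11 | h_{j+1}.
Hence 11 | h_n for every n ≥ 1, by induction.

11 | h_n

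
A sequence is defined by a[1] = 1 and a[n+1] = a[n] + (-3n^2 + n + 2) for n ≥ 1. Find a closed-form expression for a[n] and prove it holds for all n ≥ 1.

Claim: a[n] = -n^3 + 2n^2 + n − 1.

Base case: a[1] = 1, and -1^3 + 2·1^2 + 1 − 1 = 1.
Assume a[k] = -k^3 + 2k^2 + k − 1.
Then a[k+1] = a[k] + (-3k^2 + k + 2) = (-k^3 + 2k^2 + k − 1) + (-3k^2 + k + 2) = -k^3 − k^2 + 2k + 1,
and -(k+1)^3 + 2·(k+1)^2 + (k+1) − 1 = -k^3 − k^2 + 2k + 1.
Hence a[n] = -n^3 + 2n^2 + n − 1 for every n ≥ 1, by induction.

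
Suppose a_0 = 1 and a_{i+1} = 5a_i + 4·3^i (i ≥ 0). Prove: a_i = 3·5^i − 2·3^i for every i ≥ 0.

Base case: a_0 = 1, and 3·5^0 − 2·3^0 = 3 − 2 = 1.
Assume a_k = 3·5^k − 2·3^k for some k ≥ 0.
Then a_{k+1} = 5a_k + 4·3^k = 5·(3·5^k − 2·3^k) + 4·3^k = 3·5^{k+1} − 10·3^k + 4·3^k = 3·5^{k+1} − 6·3^k = 3·5^{k+1} − 2·3^{k+1}.
This completes the inductive step, so a_i = 3·5^i − 2·3^i for all i ≥ 0.

a_i = 3·5^i − 2·3^i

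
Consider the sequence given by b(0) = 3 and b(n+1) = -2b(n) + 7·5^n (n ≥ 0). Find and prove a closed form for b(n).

Claim: b(n) = 2·(-2)^n + 5^n.

Base case: b(0) = 3, and 2·(-2)^0 + 5^0 = 2 + 1 = 3.
Assume b(k) = 2·(-2)^k + 5^k for some k ≥ 0.
Then b(k+1) = -2b(k) + 7·5^k = -2·(2·(-2)^k + 5^k) + 7·5^k = 2·(-2)^{k+1} − 2·5^k + 7·5^k = 2·(-2)^{k+1} + 5·5^k = 2·(-2)^{k+1} + 5^{k+1}.
By induction, b(n) = 2·(-2)^n + 5^n for all n ≥ 0.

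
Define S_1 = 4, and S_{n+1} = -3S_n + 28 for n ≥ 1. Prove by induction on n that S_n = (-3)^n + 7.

Base case: S_1 = 4, and (-3)^1 + 7 = -3 + 7 = 4.
Assume S_m = (-3)^m + 7 for some m ≥ 1.
Then S_{m+1} = -3S_m + 28 = -3·((-3)^m + 7) + 28 = -3·(-3)^m − 21 + 28 = (-3)^{m+1} + 7.
So the formula holds for m+1, and by induction S_n = (-3)^n + 7 for all n ≥ 1.

S_n = (-3)^n + 7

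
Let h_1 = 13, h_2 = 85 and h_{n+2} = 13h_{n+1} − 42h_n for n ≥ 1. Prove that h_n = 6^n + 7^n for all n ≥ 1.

Base cases: h_1 = 13 and 6^1 + 7^1 = 13; h_2 = 85 and 6^2 + 7^2 = 85.
Assume h_j = 6^j + 7^j for all 1 ≤ j ≤ r, where r ≥ 2.
Then h_{r+1} = 13h_r − 42h_{r−1} = 13·(6^r + 7^r) − 42·(6^{r−1} + 7^{r−1}) = (13·6 − 42)6^{r−1} + (13·7 − 42)7^{r−1} = 36·6^{r−1} + 49·7^{r−1} = 6^{r+1} + 7^{r+1}.
This completes the inductive step, so h_n = 6^n + 7^n for all n ≥ 1.

h_n = 6^n + 7^n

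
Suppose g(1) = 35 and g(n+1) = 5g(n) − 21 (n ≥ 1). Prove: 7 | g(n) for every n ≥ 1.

Base case: g(1) = 35 = 7·5, so 7 | g(1).
Assume 7 | g(j), so g(j) = 7t for some integer t.
Then g(j+1) = 5g(j) − 21 = 5·(7t) − 21 = 7(5t − 3), so 7 | g(j+1).
This completes the inductive step, so 7 | g(n) for all n ≥ 1.

7 | g(n)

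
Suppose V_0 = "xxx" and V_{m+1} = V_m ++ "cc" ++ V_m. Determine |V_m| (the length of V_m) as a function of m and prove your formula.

Claim: |V_m| = 5·2^m − 2.

Base case: |V_0| = 3, and 5·2^0 − 2 = 3.
Assume |V_j| = 5·2^j − 2.
Then |V_{j+1}| = |V_j| + 2 + |V_j| = 2|V_j| + 2 = 2(5·2^j − 2) + 2 = 5·2^{j+1} − 4 + 2 = 5·2^{j+1} − 2.
This completes the inductive step, so |V_m| = 5·2^m − 2 for all m ≥ 0.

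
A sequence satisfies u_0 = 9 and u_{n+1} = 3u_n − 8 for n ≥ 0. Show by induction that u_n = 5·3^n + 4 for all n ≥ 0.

Base case: u_0 = 9, and 5·3^0 + 4 = 5 + 4 = 9.
Assume u_m = 5·3^m + 4 for some m ≥ 0.
Then u_{m+1} = 3u_m − 8 = 3·(5·3^m + 4) − 8 = 15·3^m + 12 − 8 = 5·3^{m+1} + 4.
Hence u_n = 5·3^n + 4 for every n ≥ 0, by induction.

u_n = 5·3^n + 4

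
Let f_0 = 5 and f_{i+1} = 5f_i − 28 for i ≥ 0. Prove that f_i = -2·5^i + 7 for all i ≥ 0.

Base case: f_0 = 5, and -2·5^0 + 7 = -2 + 7 = 5.
Assume f_k = -2·5^k + 7 for some k ≥ 0.
Then f_{k+1} = 5f_k − 28 = 5·(-2·5^k + 7) − 28 = -10·5^k + 35 − 28 = -2·5^{k+1} + 7.
So the formula holds for k+1, and by induction f_i = -2·5^i + 7 for all i ≥ 0.

f_i = -2·5^i + 7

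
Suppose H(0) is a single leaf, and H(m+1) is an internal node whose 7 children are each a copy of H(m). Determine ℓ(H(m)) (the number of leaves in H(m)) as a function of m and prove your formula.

Claim: ℓ(H(m)) = 7^m.

Base case: ℓ(H(0)) = 1, and 7^0 = 1.
Assume ℓ(H(j)) = 7^j.
Then ℓ(H(j+1)) = 7·ℓ(H(j)) = 7·7^j = 7^{j+1}.
So the formula holds for j+1, and by induction ℓ(H(m)) = 7^m for all m ≥ 0.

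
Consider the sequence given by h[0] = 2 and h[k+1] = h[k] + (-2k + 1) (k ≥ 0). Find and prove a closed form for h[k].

Claim: h[k] = -k^2 + 2k + 2.

Base case: h[0] = 2, and -0^2 + 2·0 + 2 = 2.
Assume h[j] = -j^2 + 2j + 2.
Then h[j+1] = h[j] + (-2j + 1) = (-j^2 + 2j + 2) + (-2j + 1) = -j^2 + 3,
and -(j+1)^2 + 2·(j+1) + 2 = -j^2 + 3.
By induction, h[k] = -k^2 + 2k + 2 for all k ≥ 0.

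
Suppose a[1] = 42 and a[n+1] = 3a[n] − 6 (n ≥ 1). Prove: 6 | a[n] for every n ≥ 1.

Base case: a[1] = 42 = 6·7, so 6 | a[1].
Assume 6 | a[m], so a[m] = 6t for some integer t.
Then a[m+1] = 3a[m] − 6 = 3·(6t) − 6 = 6(3t − 1), so 6 | a[m+1].
By induction, 6 | a[n] for all n ≥ 1.

6 | a[n]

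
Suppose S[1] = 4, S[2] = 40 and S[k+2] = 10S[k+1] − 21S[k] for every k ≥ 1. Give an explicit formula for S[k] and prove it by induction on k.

Claim: S[k] = 7^k − 3^k.

Base cases: S[1] = 4 and 7^1 − 3^1 = 4; S[2] = 40 and 7^2 − 3^2 = 40.
Assume S[i] = 7^i − 3^i for all 1 ≤ i ≤ j, where j ≥ 2.
Then S[j+1] = 10S[j] − 21S[j−1] = 10·(7^j − 3^j) − 21·(7^{j−1} − 3^{j−1}) = (10·7 − 21)7^{j−1} − (10·3 − 21)3^{j−1} = 49·7^{j−1} − 9·3^{j−1} = 7^{j+1} − 3^{j+1}.
By strong induction, S[k] = 7^k − 3^k for all k ≥ 1.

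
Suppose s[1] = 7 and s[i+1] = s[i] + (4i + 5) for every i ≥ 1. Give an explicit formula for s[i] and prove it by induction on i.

Claim: s[i] = 2i^2 + 3i + 2.

Base case: s[1] = 7, and 2·1^2 + 3·1 + 2 = 7.
Assume s[r] = 2r^2 + 3r + 2.
Then s[r+1] = s[r] + (4r + 5) = (2r^2 + 3r + 2) + (4r + 5) = 2r^2 + 7r + 7,
and 2·(r+1)^2 + 3·(r+1) + 2 = 2r^2 + 7r + 7.
This completes the inductive step, so s[i] = 2i^2 + 3i + 2 for all i ≥ 1.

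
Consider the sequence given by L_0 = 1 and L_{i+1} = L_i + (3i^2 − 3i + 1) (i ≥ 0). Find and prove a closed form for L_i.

Claim: L_i = i^3 − 3i^2 + 3i + 1.

Base case: L_0 = 1, and 0^3 − 3·0^2 + 3·0 + 1 = 1.
Assume L_j = j^3 − 3j^2 + 3j + 1.
Then L_{j+1} = L_j + (3j^2 − 3j + 1) = (j^3 − 3j^2 + 3j + 1) + (3j^2 − 3j + 1) = j^3 + 2,
and (j+1)^3 − 3·(j+1)^2 + 3·(j+1) + 1 = j^3 + 2.
By induction, L_i = i^3 − 3i^2 + 3i + 1 for all i ≥ 0.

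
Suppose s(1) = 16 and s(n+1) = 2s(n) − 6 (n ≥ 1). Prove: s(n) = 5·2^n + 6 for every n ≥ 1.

Base case: s(1) = 16, and 5·2^1 + 6 = 10 + 6 = 16.
Assume s(j) = 5·2^j + 6 for some j ≥ 1.
Then s(j+1) = 2s(j) − 6 = 2·(5·2^j + 6) − 6 = 10·2^j + 12 − 6 = 5·2^{j+1} + 6.
Hence s(n) = 5·2^n + 6 for every n ≥ 1, by induction.

s(n) = 5·2^n + 6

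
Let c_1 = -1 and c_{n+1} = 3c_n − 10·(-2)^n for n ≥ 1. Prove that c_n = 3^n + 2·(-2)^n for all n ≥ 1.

Base case: c_1 = -1, and 3^1 + 2·(-2)^1 = 3 − 4 = -1.
Assume c_m = 3^m + 2·(-2)^m for some m ≥ 1.
Then c_{m+1} = 3c_m − 10·(-2)^m = 3·(3^m + 2·(-2)^m) − 10·(-2)^m = 3^{m+1} + 6·(-2)^m − 10·(-2)^m = 3^{m+1} − 4·(-2)^m = 3^{m+1} + 2·(-2)^{m+1}.
So the formula holds for m+1, and by induction c_n = 3^n + 2·(-2)^n for all n ≥ 1.

c_n = 3^n + 2·(-2)^n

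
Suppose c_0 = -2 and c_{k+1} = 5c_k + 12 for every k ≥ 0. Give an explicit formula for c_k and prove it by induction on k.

Claim: c_k = 5^k − 3.

Base case: c_0 = -2, and 5^0 − 3 = 1 − 3 = -2.
Assume c_m = 5^m − 3 for some m ≥ 0.
Then c_{m+1} = 5c_m + 12 = 5·(5^m − 3) + 12 = 5^{m+1} − 15 + 12 = 5^{m+1} − 3.
This completes the inductive step, so c_k = 5^k − 3 for all k ≥ 0.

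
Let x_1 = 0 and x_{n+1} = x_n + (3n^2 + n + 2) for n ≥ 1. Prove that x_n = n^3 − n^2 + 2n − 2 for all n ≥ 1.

Base case: x_1 = 0, and 1^3 − 1^2 + 2·1 − 2 = 0.
Assume x_r = r^3 − r^2 + 2r − 2.
Then x_{r+1} = x_r + (3r^2 + r + 2) = (r^3 − r^2 + 2r − 2) + (3r^2 + r + 2) = r^3 + 2r^2 + 3r,
and (r+1)^3 − (r+1)^2 + 2·(r+1) − 2 = r^3 + 2r^2 + 3r.
By induction, x_n = n^3 − n^2 + 2n − 2 for all n ≥ 1.

x_n = n^3 − n^2 + 2n − 2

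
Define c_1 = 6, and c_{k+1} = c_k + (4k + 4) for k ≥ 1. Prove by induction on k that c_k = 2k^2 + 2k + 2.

Base case: c_1 = 6, and 2·1^2 + 2·1 + 2 = 6.
Assume c_r = 2r^2 + 2r + 2.
Then c_{r+1} = c_r + (4r + 4) = (2r^2 + 2r + 2) + (4r + 4) = 2r^2 + 6r + 6,
and 2·(r+1)^2 + 2·(r+1) + 2 = 2r^2 + 6r + 6.
By induction, c_k = 2k^2 + 2k + 2 for all k ≥ 1.

c_k = 2k^2 + 2k + 2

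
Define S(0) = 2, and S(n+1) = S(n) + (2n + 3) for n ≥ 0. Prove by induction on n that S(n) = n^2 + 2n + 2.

Base case: S(0) = 2, and 0^2 + 2·0 + 2 = 2.
Assume S(j) = j^2 + 2j + 2.
Then S(j+1) = S(j) + (2j + 3) = (j^2 + 2j + 2) + (2j + 3) = j^2 + 4j + 5,
and (j+1)^2 + 2·(j+1) + 2 = j^2 + 4j + 5.
This completes the inductive step, so S(n) = n^2 + 2n + 2 for all n ≥ 0.

S(n) = n^2 + 2n + 2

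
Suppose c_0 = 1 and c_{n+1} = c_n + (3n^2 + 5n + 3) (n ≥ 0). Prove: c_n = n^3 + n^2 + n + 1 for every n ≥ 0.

Base case: c_0 = 1, and 0^3 + 0^2 + 0 + 1 = 1.
Assume c_r = r^3 + r^2 + r + 1.
Then c_{r+1} = c_r + (3r^2 + 5r + 3) = (r^3 + r^2 + r + 1) + (3r^2 + 5r + 3) = r^3 + 4r^2 + 6r + 4,
and (r+1)^3 + (r+1)^2 + (r+1) + 1 = r^3 + 4r^2 + 6r + 4.
By induction, c_n = n^3 + n^2 + n + 1 for all n ≥ 0.

c_n = n^3 + n^2 + n + 1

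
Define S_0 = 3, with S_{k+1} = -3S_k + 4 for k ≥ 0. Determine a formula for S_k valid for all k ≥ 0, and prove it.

Claim: S_k = 2·(-3)^k + 1.

Base case: S_0 = 3, and 2·(-3)^0 + 1 = 2 + 1 = 3.
Assume S_j = 2·(-3)^j + 1 for some j ≥ 0.
Then S_{j+1} = -3S_j + 4 = -3·(2·(-3)^j + 1) + 4 = -6·(-3)^j − 3 + 4 = 2·(-3)^{j+1} + 1.
By induction, S_k = 2·(-3)^k + 1 for all k ≥ 0.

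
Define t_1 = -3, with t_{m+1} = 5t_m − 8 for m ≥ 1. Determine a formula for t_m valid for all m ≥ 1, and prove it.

Claim: t_m = -5^m + 2.

Base case: t_1 = -3, and -5^1 + 2 = -5 + 2 = -3.
Assume t_r = -5^r + 2 for some r ≥ 1.
Then t_{r+1} = 5t_r − 8 = 5·(-5^r + 2) − 8 = -5^{r+1} + 10 − 8 = -5^{r+1} + 2.
So the formula holds for r+1, and by induction t_m = -5^m + 2 for all m ≥ 1.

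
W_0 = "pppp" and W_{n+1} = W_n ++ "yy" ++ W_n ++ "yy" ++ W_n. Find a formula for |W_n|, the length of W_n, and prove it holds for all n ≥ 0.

Claim: |W_n| = 6·3^n − 2.

Base case: |W_0| = 4, and 6·3^0 − 2 = 4.
Assume |W_r| = 6·3^r − 2.
Then |W_{r+1}| = 3|W_r| + 4 = 3(6·3^r − 2) + 4 = 6·3^{r+1} − 6 + 4 = 6·3^{r+1} − 2.
Hence |W_n| = 6·3^n − 2 for every n ≥ 0, by induction.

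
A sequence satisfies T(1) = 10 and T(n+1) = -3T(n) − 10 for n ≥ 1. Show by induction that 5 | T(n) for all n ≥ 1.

Base case: T(1) = 10 = 5·2, so 5 | T(1).
Assume 5 | T(m), so T(m) = 5t for some integer t.
Then T(m+1) = -3T(m) − 10 = -3·(5t) − 10 = 5(-3t − 2), so 5 | T(m+1).
So the property holds for m+1, and by induction 5 | T(n) for all n ≥ 1.

5 | T(n)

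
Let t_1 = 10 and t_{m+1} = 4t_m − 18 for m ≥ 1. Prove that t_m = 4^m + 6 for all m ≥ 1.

Base case: t_1 = 10, and 4^1 + 6 = 4 + 6 = 10.
Assume t_j = 4^j + 6 for some j ≥ 1.
Then t_{j+1} = 4t_j − 18 = 4·(4^j + 6) − 18 = 4^{j+1} + 24 − 18 = 4^{j+1} + 6.
So the formula holds for j+1, and by induction t_m = 4^m + 6 for all m ≥ 1.

t_m = 4^m + 6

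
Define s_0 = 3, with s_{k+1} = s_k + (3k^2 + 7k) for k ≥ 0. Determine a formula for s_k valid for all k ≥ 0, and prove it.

Claim: s_k = k^3 + 2k^2 − 3k + 3.

Base case: s_0 = 3, and 0^3 + 2·0^2 − 3·0 + 3 = 3.
Assume s_m = m^3 + 2m^2 − 3m + 3.
Then s_{m+1} = s_m + (3m^2 + 7m) = (m^3 + 2m^2 − 3m + 3) + (3m^2 + 7m) = m^3 + 5m^2 + 4m + 3,
and (m+1)^3 + 2·(m+1)^2 − 3·(m+1) + 3 = m^3 + 5m^2 + 4m + 3.
By induction, s_k = k^3 + 2k^2 − 3k + 3 for all k ≥ 0.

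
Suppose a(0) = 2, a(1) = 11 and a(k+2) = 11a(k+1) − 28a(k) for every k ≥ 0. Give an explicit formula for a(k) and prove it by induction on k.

Claim: a(k) = 7^k + 4^k.

Base cases: a(0) = 2 and 7^0 + 4^0 = 2; a(1) = 11 and 7^1 + 4^1 = 11.
Assume a(j) = 7^j + 4^j for all 0 ≤ j ≤ m, where m ≥ 1.
Then a(m+1) = 11a(m) − 28a(m−1) = 11·(7^m + 4^m) − 28·(7^{m−1} + 4^{m−1}) = (11·7 − 28)7^{m−1} + (11·4 − 28)4^{m−1} = 49·7^{m−1} + 16·4^{m−1} = 7^{m+1} + 4^{m+1}.
So the formula holds for m+1, and by strong induction a(k) = 7^k + 4^k for all k ≥ 0.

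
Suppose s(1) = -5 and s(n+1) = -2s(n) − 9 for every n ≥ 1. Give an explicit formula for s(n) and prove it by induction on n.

Claim: s(n) = (-2)^n − 3.

Base case: s(1) = -5, and (-2)^1 − 3 = -2 − 3 = -5.
Assume s(k) = (-2)^k − 3 for some k ≥ 1.
Then s(k+1) = -2s(k) − 9 = -2·((-2)^k − 3) − 9 = -2·(-2)^k + 6 − 9 = (-2)^{k+1} − 3.
This completes the inductive step, so s(n) = (-2)^n − 3 for all n ≥ 1.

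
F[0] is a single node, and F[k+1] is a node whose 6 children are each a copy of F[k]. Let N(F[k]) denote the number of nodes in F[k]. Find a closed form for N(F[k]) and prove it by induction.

Claim: N(F[k]) = (6^{k+1} − 1)/5.

Base case: N(F[0]) = 1, and (6^{0+1} − 1)/5 = 1.
Assume N(F[m]) = (6^{m+1} − 1)/5.
Then N(F[m+1]) = 1 + 6N(F[m]) = 1 + 6·(6^{m+1} − 1)/5 = 1 + (6^{m+2} − 6)/5 = (5 + 6^{m+2} − 6)/5 = (6^{m+2} − 1)/5.
So the formula holds for m+1, and by induction N(F[k]) = (6^{k+1} − 1)/5 for all k ≥ 0.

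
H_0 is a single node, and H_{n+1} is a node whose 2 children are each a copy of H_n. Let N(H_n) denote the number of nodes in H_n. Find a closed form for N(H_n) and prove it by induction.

Claim: N(H_n) = 2^{n+1} − 1.

Base case: N(H_0) = 1, and 2^{0+1} − 1 = 1.
Assume N(H_k) = 2^{k+1} − 1.
Then N(H_{k+1}) = 1 + 2N(H_k) = 1 + 2(2^{k+1} − 1) = 2^{k+2} − 2 + 1 = 2^{k+2} − 1.
By induction, N(H_n) = 2^{n+1} − 1 for all n ≥ 0.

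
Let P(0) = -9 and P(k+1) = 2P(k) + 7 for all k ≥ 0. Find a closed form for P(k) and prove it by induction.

Claim: P(k) = -2^{k+1} − 7.

Base case: P(0) = -9, and -2^{0+1} − 7 = -2 − 7 = -9.
Assume P(j) = -2^{j+1} − 7 for some j ≥ 0.
Then P(j+1) = 2P(j) + 7 = 2·(-2^{j+1} − 7) + 7 = -2^{j+2} − 14 + 7 = -2^{j+2} − 7.
Hence P(k) = -2^{k+1} − 7 for every k ≥ 0, by induction.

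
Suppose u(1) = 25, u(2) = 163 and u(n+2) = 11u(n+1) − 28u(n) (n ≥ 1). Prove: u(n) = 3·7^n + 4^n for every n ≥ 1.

Base cases: u(1) = 25 and 3·7^1 + 4^1 = 25; u(2) = 163 and 3·7^2 + 4^2 = 163.
Assume u(j) = 3·7^j + 4^j for all 1 ≤ j ≤ m, where m ≥ 2.
Then u(m+1) = 11u(m) − 28u(m−1) = 11·(3·7^m + 4^m) − 28·(3·7^{m−1} + 4^{m−1}) = 3·(11·7 − 28)7^{m−1} + (11·4 − 28)4^{m−1} = 147·7^{m−1} + 16·4^{m−1} = 3·7^{m+1} + 4^{m+1}.
Hence u(n) = 3·7^n + 4^n for every n ≥ 1, by strong induction.

u(n) = 3·7^n + 4^n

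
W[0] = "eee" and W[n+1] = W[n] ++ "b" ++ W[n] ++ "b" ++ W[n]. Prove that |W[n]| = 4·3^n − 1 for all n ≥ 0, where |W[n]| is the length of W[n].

Base case: |W[0]| = 3, and 4·3^0 − 1 = 3.
Assume |W[k]| = 4·3^k − 1.
Then |W[k+1]| = 3|W[k]| + 2 = 3(4·3^k − 1) + 2 = 4·3^{k+1} − 3 + 2 = 4·3^{k+1} − 1.
Hence |W[n]| = 4·3^n − 1 for every n ≥ 0, by induction.

|W[n]| = 4·3^n − 1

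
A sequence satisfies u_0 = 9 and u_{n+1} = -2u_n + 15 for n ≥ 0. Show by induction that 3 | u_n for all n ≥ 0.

Base case: u_0 = 9 = 3·3, so 3 | u_0.
Assume 3 | u_r, so u_r = 3t for some integer t.
Then u_{r+1} = -2u_r + 15 = -2·(3t) + 15 = 3(-2t + 5), so 3 | u_{r+1}.
By induction, 3 | u_n for all n ≥ 0.

3 | u_n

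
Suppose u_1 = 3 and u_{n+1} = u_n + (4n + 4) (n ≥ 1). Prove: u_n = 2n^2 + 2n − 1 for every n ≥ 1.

Base case: u_1 = 3, and 2·1^2 + 2·1 − 1 = 3.
Assume u_m = 2m^2 + 2m − 1.
Then u_{m+1} = u_m + (4m + 4) = (2m^2 + 2m − 1) + (4m + 4) = 2m^2 + 6m + 3,
and 2·(m+1)^2 + 2·(m+1) − 1 = 2m^2 + 6m + 3.
This completes the inductive step, so u_n = 2n^2 + 2n − 1 for all n ≥ 1.

u_n = 2n^2 + 2n − 1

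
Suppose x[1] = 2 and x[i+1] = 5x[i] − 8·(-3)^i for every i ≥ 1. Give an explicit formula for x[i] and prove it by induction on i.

Claim: x[i] = 5^i + (-3)^i.

Base case: x[1] = 2, and 5^1 + (-3)^1 = 5 − 3 = 2.
Assume x[j] = 5^j + (-3)^j for some j ≥ 1.
Then x[j+1] = 5x[j] − 8·(-3)^j = 5·(5^j + (-3)^j) − 8·(-3)^j = 5^{j+1} + 5·(-3)^j − 8·(-3)^j = 5^{j+1} − 3·(-3)^j = 5^{j+1} + (-3)^{j+1}.
This completes the inductive step, so x[i] = 5^i + (-3)^i for all i ≥ 1.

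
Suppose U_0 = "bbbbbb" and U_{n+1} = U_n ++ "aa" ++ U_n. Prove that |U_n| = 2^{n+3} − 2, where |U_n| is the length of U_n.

Base case: |U_0| = 6, and 2^{0+3} − 2 = 6.
Assume |U_m| = 2^{m+3} − 2.
Then |U_{m+1}| = |U_m| + 2 + |U_m| = 2|U_m| + 2 = 2(2^{m+3} − 2) + 2 = 2^{m+1+3} − 4 + 2 = 2^{m+1+3} − 2.
Hence |U_n| = 2^{n+3} − 2 for every n ≥ 0, by induction.

|U_n| = 2^{n+3} − 2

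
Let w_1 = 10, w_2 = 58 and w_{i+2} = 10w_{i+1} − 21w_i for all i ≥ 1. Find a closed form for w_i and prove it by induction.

Claim: w_i = 3^i + 7^i.

Base cases: w_1 = 10 and 3^1 + 7^1 = 10; w_2 = 58 and 3^2 + 7^2 = 58.
Assume w_j = 3^j + 7^j for all 1 ≤ j ≤ k, where k ≥ 2.
Then w_{k+1} = 10w_k − 21w_{k−1} = 10·(3^k + 7^k) − 21·(3^{k−1} + 7^{k−1}) = (10·3 − 21)3^{k−1} + (10·7 − 21)7^{k−1} = 9·3^{k−1} + 49·7^{k−1} = 3^{k+1} + 7^{k+1}.
This completes the inductive step, so w_i = 3^i + 7^i for all i ≥ 1.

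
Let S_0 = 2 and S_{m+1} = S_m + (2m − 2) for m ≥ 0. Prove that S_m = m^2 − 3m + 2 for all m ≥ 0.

Base case: S_0 = 2, and 0^2 − 3·0 + 2 = 2.
Assume S_r = r^2 − 3r + 2.
Then S_{r+1} = S_r + (2r − 2) = (r^2 − 3r + 2) + (2r − 2) = r^2 − r,
and (r+1)^2 − 3·(r+1) + 2 = r^2 − r.
This completes the inductive step, so S_m = m^2 − 3m + 2 for all m ≥ 0.

S_m = m^2 − 3m + 2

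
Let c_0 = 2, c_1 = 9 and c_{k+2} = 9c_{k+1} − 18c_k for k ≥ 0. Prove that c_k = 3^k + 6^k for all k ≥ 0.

Base cases: c_0 = 2 and 3^0 + 6^0 = 2; c_1 = 9 and 3^1 + 6^1 = 9.
Assume c_j = 3^j + 6^j for all 0 ≤ j ≤ r, where r ≥ 1.
Then c_{r+1} = 9c_r − 18c_{r−1} = 9·(3^r + 6^r) − 18·(3^{r−1} + 6^{r−1}) = (9·3 − 18)3^{r−1} + (9·6 − 18)6^{r−1} = 9·3^{r−1} + 36·6^{r−1} = 3^{r+1} + 6^{r+1}.
So the formula holds for r+1, and by strong induction c_k = 3^k + 6^k for all k ≥ 0.

c_k = 3^k + 6^k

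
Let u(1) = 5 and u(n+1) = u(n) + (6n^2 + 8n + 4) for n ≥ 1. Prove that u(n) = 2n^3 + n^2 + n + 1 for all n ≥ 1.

Base case: u(1) = 5, and 2·1^3 + 1^2 + 1 + 1 = 5.
Assume u(r) = 2r^3 + r^2 + r + 1.
Then u(r+1) = u(r) + (6r^2 + 8r + 4) = (2r^3 + r^2 + r + 1) + (6r^2 + 8r + 4) = 2r^3 + 7r^2 + 9r + 5,
and 2·(r+1)^3 + (r+1)^2 + (r+1) + 1 = 2r^3 + 7r^2 + 9r + 5.
This completes the inductive step, so u(n) = 2n^3 + n^2 + n + 1 for all n ≥ 1.

u(n) = 2n^3 + n^2 + n + 1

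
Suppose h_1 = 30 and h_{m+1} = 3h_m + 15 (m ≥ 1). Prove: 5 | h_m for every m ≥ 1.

Base case: h_1 = 30 = 5·6, so 5 | h_1.
Assume 5 | h_r, so h_r = 5t for some integer t.
Then h_{r+1} = 3h_r + 15 = 3·(5t) + 15 = 5(3t + 3), so 5 | h_{r+1}.
Hence 5 | h_m for every m ≥ 1, by induction.

5 | h_m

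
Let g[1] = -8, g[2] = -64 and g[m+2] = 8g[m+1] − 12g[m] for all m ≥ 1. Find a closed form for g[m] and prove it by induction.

Claim: g[m] = 2·2^m − 2·6^m.

Base cases: g[1] = -8 and 2·2^1 − 2·6^1 = -8; g[2] = -64 and 2·2^2 − 2·6^2 = -64.
Assume g[i] = 2·2^i − 2·6^i for all 1 ≤ i ≤ j, where j ≥ 2.
Then g[j+1] = 8g[j] − 12g[j−1] = 8·(2·2^j − 2·6^j) − 12·(2·2^{j−1} − 2·6^{j−1}) = 2·(8·2 − 12)2^{j−1} − 2·(8·6 − 12)6^{j−1} = 8·2^{j−1} − 72·6^{j−1} = 2·2^{j+1} − 2·6^{j+1}.
By strong induction, g[m] = 2·2^m − 2·6^m for all m ≥ 1.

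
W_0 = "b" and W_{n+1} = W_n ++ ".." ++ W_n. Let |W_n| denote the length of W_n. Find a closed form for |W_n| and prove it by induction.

Claim: |W_n| = 3·2^n − 2.

Base case: |W_0| = 1, and 3·2^0 − 2 = 1.
Assume |W_k| = 3·2^k − 2.
Then |W_{k+1}| = |W_k| + 2 + |W_k| = 2|W_k| + 2 = 2(3·2^k − 2) + 2 = 3·2^{k+1} − 4 + 2 = 3·2^{k+1} − 2.
So the formula holds for k+1, and by induction |W_n| = 3·2^n − 2 for all n ≥ 0.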